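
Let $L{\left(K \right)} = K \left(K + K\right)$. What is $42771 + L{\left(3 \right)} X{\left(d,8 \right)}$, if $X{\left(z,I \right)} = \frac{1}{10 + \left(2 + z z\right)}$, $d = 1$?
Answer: $\frac{556041}{13} \approx 42772.0$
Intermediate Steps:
$X{\left(z,I \right)} = \frac{1}{12 + z^{2}}$ ($X{\left(z,I \right)} = \frac{1}{10 + \left(2 + z^{2}\right)} = \frac{1}{12 + z^{2}}$)
$L{\left(K \right)} = 2 K^{2}$ ($L{\left(K \right)} = K 2 K = 2 K^{2}$)
$42771 + L{\left(3 \right)} X{\left(d,8 \right)} = 42771 + \frac{2 \cdot 3^{2}}{12 + 1^{2}} = 42771 + \frac{2 \cdot 9}{12 + 1} = 42771 + \frac{18}{13} = \frac{556041}{13}$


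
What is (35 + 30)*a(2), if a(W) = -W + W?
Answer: 0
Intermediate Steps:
a(W) = 0
(35 + 30)*a(2) = (35 + 30)*0 = 65*0 = 0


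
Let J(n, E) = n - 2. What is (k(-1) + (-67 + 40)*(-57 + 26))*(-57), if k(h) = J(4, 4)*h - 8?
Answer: -47139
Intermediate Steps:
J(n, E) = -2 + n
k(h) = -8 + 2*h (k(h) = (-2 + 4)*h - 8 = 2*h - 8 = -8 + 2*h)
(k(-1) + (-67 + 40)*(-57 + 26))*(-57) = ((-8 + 2*(-1)) + (-67 + 40)*(-57 + 26))*(-57) = ((-8 - 2) - 27*(-31))*(-57) = (-10 + 837)*(-57) = 827*(-57) = -47139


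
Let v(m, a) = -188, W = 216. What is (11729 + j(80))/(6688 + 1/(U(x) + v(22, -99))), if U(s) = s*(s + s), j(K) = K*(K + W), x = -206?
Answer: 2998575756/566366593 ≈ 5.2944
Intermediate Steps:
j(K) = K*(216 + K) (j(K) = K*(K + 216) = K*(216 + K))
U(s) = 2*s² (U(s) = s*(2*s) = 2*s²)
(11729 + j(80))/(6688 + 1/(U(x) + v(22, -99))) = (11729 + 80*(216 + 80))/(6688 + 1/(2*(-206)² - 188)) = (11729 + 80*296)/(6688 + 1/(2*42436 - 188)) = (11729 + 23680)/(6688 + 1/(84872 - 188)) = 35409/(6688 + 1/84684) = 35409/(566366593/84684) = 35409*(84684/566366593) = 2998575756/566366593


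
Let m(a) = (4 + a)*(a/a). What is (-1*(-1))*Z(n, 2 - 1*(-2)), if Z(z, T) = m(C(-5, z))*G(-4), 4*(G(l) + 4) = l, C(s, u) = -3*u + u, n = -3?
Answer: -50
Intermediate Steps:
C(s, u) = -2*u
G(l) = -4 + l/4
m(a) = 4 + a (m(a) = (4 + a)*1 = 4 + a)
Z(z, T) = -20 + 10*z (Z(z, T) = (4 - 2*z)*(-4 + (1/4)*(-4)) = (4 - 2*z)*(-4 - 1) = (4 - 2*z)*(-5) = -20 + 10*z)
(-1*(-1))*Z(n, 2 - 1*(-2)) = (-1*(-1))*(-20 + 10*(-3)) = 1*(-20 - 30) = 1*(-50) = -50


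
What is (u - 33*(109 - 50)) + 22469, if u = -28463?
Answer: -7941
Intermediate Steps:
(u - 33*(109 - 50)) + 22469 = (-28463 - 33*(109 - 50)) + 22469 = (-28463 - 33*59) + 22469 = (-28463 - 1947) + 22469 = -30410 + 22469 = -7941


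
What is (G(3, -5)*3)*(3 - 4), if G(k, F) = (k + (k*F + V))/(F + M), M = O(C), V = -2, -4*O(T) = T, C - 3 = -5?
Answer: -28/3 ≈ -9.3333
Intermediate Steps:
C = -2 (C = 3 - 5 = -2)
O(T) = -T/4
M = ½ (M = -¼*(-2) = ½ ≈ 0.50000)
G(k, F) = (-2 + k + F*k)/(½ + F) (G(k, F) = (k + (k*F - 2))/(F + ½) = (k + (F*k - 2))/(½ + F) = (k + (-2 + F*k))/(½ + F) = (-2 + k + F*k)/(½ + F))
(G(3, -5)*3)*(3 - 4) = ((2*(-2 + 3 - 5*3)/(1 + 2*(-5)))*3)*(3 - 4) = ((2*(-2 + 3 - 15)/(1 - 10))*3)*(-1) = ((2*(-14)/(-9))*3)*(-1) = ((2*(-⅑)*(-14))*3)*(-1) = ((28/9)*3)*(-1) = (28/3)*(-1) = -28/3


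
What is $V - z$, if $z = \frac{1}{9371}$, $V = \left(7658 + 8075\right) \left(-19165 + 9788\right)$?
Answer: $- \frac{1382488083512}{9371} \approx -1.4753 \cdot 10^{8}$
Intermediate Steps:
$V = -147528341$ ($V = 15733 \left(-9377\right) = -147528341$)
$z = \frac{1}{9371} \approx 0.00010671$
$V - z = -147528341 - \frac{1}{9371} = - \frac{1382488083512}{9371}$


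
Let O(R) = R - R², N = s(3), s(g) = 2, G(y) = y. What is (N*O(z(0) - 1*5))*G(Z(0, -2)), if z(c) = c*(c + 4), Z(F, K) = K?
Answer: 120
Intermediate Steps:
z(c) = c*(4 + c)
N = 2
(N*O(z(0) - 1*5))*G(Z(0, -2)) = (2*((0*(4 + 0) - 1*5)*(1 - (0*(4 + 0) - 1*5))))*(-2) = (2*((0*4 - 5)*(1 - (0*4 - 5))))*(-2) = (2*((0 - 5)*(1 - (0 - 5))))*(-2) = (2*(-5*(1 - 1*(-5))))*(-2) = (2*(-5*(1 + 5)))*(-2) = (2*(-5*6))*(-2) = (2*(-30))*(-2) = -60*(-2) = 120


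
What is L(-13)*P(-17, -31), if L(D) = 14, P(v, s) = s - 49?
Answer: -1120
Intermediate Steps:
P(v, s) = -49 + s
L(-13)*P(-17, -31) = 14*(-49 - 31) = 14*(-80) = -1120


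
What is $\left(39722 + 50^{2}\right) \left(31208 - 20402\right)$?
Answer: $456250932$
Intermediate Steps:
$\left(39722 + 50^{2}\right) \left(31208 - 20402\right) = \left(39722 + 2500\right) 10806 = 42222 \cdot 10806 = 456250932$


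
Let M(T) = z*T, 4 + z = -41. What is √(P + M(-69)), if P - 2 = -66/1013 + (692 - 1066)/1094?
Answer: 4*√59615325230074/554111 ≈ 55.737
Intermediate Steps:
z = -45 (z = -4 - 41 = -45)
M(T) = -45*T
P = 882689/554111 (P = 2 + (-66/1013 + (692 - 1066)/1094) = 2 + (-66*1/1013 - 374*1/1094) = 2 + (-66/1013 - 187/547) = 2 - 225533/554111 = 882689/554111 ≈ 1.5930)
√(P + M(-69)) = √(882689/554111 - 45*(-69)) = √(882689/554111 + 3105) = √(1721397344/554111) = 4*√59615325230074/554111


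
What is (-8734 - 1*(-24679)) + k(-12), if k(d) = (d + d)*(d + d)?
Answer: 16521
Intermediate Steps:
k(d) = 4*d² (k(d) = (2*d)*(2*d) = 4*d²)
(-8734 - 1*(-24679)) + k(-12) = (-8734 - 1*(-24679)) + 4*(-12)² = (-8734 + 24679) + 4*144 = 15945 + 576 = 16521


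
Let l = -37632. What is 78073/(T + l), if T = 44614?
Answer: 78073/6982 ≈ 11.182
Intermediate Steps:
78073/(T + l) = 78073/(44614 - 37632) = 78073/6982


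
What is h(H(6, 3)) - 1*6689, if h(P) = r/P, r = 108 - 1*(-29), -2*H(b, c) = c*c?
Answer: -60475/9 ≈ -6719.4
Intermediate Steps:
H(b, c) = -c**2/2 (H(b, c) = -c*c/2 = -c**2/2)
r = 137 (r = 108 + 29 = 137)
h(P) = 137/P
h(H(6, 3)) - 1*6689 = 137/((-1/2*3**2)) - 1*6689 = 137/((-1/2*9)) - 6689 = 137/(-9/2) - 6689 = 137*(-2/9) - 6689 = -274/9 - 6689 = -60475/9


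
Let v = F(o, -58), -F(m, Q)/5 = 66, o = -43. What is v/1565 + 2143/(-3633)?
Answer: -910537/1137129 ≈ -0.80073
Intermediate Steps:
F(m, Q) = -330 (F(m, Q) = -5*66 = -330)
v = -330
v/1565 + 2143/(-3633) = -330/1565 + 2143/(-3633) = -330*1/1565 + 2143*(-1/3633) = -66/313 - 2143/3633 = -910537/1137129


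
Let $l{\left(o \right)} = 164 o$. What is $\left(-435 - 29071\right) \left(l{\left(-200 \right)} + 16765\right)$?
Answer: $473128710$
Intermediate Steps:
$\left(-435 - 29071\right) \left(l{\left(-200 \right)} + 16765\right) = \left(-435 - 29071\right) \left(164 \left(-200\right) + 16765\right) = - 29506 \left(-32800 + 16765\right) = \left(-29506\right) \left(-16035\right) = 473128710$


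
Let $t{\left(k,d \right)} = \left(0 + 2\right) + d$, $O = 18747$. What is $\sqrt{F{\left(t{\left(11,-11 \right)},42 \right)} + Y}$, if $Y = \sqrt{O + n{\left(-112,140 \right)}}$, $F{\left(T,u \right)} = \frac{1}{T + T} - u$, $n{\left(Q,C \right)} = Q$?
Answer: $\frac{\sqrt{-1514 + 36 \sqrt{18635}}}{6} \approx 9.7188$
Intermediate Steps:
$t{\left(k,d \right)} = 2 + d$
$F{\left(T,u \right)} = \frac{1}{2 T} - u$
$Y = \sqrt{18635}$ ($Y = \sqrt{18747 - 112} = \sqrt{18635} \approx 136.51$)
$\sqrt{F{\left(t{\left(11,-11 \right)},42 \right)} + Y} = \sqrt{\left(\frac{1}{2 \left(2 - 11\right)} - 42\right) + \sqrt{18635}} = \sqrt{\left(\frac{1}{2 \left(-9\right)} - 42\right) + \sqrt{18635}} = \sqrt{\left(\frac{1}{2} \left(- \frac{1}{9}\right) - 42\right) + \sqrt{18635}} = \sqrt{\left(- \frac{1}{18} - 42\right) + \sqrt{18635}} = \sqrt{- \frac{757}{18} + \sqrt{18635}}$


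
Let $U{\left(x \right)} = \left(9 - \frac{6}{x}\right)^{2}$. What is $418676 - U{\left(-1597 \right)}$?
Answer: $\frac{1067588282843}{2550409} \approx 4.186 \cdot 10^{5}$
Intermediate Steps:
$418676 - U{\left(-1597 \right)} = 418676 - \frac{9 \left(-2 + 3 \left(-1597\right)\right)^{2}}{2550409} = 418676 - 9 \cdot \frac{1}{2550409} \left(-2 - 4791\right)^{2} = 418676 - 9 \cdot \frac{1}{2550409} \left(-4793\right)^{2} = 418676 - 9 \cdot \frac{1}{2550409} \cdot 22972849 = 418676 - \frac{206755641}{2550409} = \frac{1067588282843}{2550409}$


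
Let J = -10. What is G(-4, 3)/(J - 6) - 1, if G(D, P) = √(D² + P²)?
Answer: -21/16 ≈ -1.3125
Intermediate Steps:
G(-4, 3)/(J - 6) - 1 = √((-4)² + 3²)/(-10 - 6) - 1 = √(16 + 9)/(-16) - 1 = -√25/16 - 1 = -1/16*5 - 1 = -5/16 - 1 = -21/16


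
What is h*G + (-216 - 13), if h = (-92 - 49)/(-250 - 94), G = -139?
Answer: -98375/344 ≈ -285.97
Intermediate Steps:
h = 141/344 (h = -141/(-344) = -141*(-1/344) = 141/344 ≈ 0.40988)
h*G + (-216 - 13) = (141/344)*(-139) + (-216 - 13) = -19599/344 - 229 = -98375/344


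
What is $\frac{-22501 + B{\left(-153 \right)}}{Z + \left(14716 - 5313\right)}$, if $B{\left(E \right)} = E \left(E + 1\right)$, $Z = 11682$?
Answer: $\frac{151}{4217} \approx 0.035807$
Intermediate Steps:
$B{\left(E \right)} = E \left(1 + E\right)$
$\frac{-22501 + B{\left(-153 \right)}}{Z + \left(14716 - 5313\right)} = \frac{-22501 - 153 \left(1 - 153\right)}{11682 + \left(14716 - 5313\right)} = \frac{-22501 - -23256}{11682 + 9403} = \frac{-22501 + 23256}{21085} = 755 \cdot \frac{1}{21085} = \frac{151}{4217}$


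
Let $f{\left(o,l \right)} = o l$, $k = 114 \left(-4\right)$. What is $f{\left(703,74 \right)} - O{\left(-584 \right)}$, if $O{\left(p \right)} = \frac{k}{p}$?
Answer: $\frac{3797549}{73} \approx 52021.0$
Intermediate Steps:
$k = -456$
$f{\left(o,l \right)} = l o$
$O{\left(p \right)} = - \frac{456}{p}$
$f{\left(703,74 \right)} - O{\left(-584 \right)} = 74 \cdot 703 - - \frac{456}{-584} = 52022 - \left(-456\right) \left(- \frac{1}{584}\right) = 52022 - \frac{57}{73} = \frac{3797549}{73}$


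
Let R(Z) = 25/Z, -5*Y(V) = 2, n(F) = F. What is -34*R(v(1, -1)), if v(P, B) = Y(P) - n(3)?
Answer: 250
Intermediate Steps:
Y(V) = -2/5 (Y(V) = -1/5*2 = -2/5)
v(P, B) = -17/5 (v(P, B) = -2/5 - 1*3 = -2/5 - 3 = -17/5)
-34*R(v(1, -1)) = -850/(-17/5) = -850*(-5)/17 = -34*(-125/17) = 250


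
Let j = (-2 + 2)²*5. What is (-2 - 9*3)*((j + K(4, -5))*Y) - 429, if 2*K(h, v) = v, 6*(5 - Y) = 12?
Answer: -423/2 ≈ -211.50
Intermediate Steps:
Y = 3 (Y = 5 - ⅙*12 = 5 - 2 = 3)
K(h, v) = v/2
j = 0 (j = 0²*5 = 0*5 = 0)
(-2 - 9*3)*((j + K(4, -5))*Y) - 429 = (-2 - 9*3)*((0 + (½)*(-5))*3) - 429 = (-2 - 27)*((0 - 5/2)*3) - 429 = -(-145)*3/2 - 429 = -29*(-15/2) - 429 = 435/2 - 429 = -423/2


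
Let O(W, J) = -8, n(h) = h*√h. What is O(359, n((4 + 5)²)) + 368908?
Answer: 368900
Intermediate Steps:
n(h) = h^(3/2)
O(359, n((4 + 5)²)) + 368908 = -8 + 368908 = 368900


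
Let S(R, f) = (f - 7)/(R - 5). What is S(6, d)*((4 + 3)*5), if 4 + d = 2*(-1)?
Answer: -455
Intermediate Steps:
d = -6 (d = -4 + 2*(-1) = -4 - 2 = -6)
S(R, f) = (-7 + f)/(-5 + R)
S(6, d)*((4 + 3)*5) = ((-7 - 6)/(-5 + 6))*((4 + 3)*5) = (-13/1)*(7*5) = (1*(-13))*35 = -13*35 = -455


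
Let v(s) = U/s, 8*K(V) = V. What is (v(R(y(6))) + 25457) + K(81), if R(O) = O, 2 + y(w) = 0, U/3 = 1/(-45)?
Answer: 3056059/120 ≈ 25467.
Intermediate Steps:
U = -1/15 (U = 3/(-45) = 3*(-1/45) = -1/15 ≈ -0.066667)
y(w) = -2 (y(w) = -2 + 0 = -2)
K(V) = V/8
v(s) = -1/(15*s)
(v(R(y(6))) + 25457) + K(81) = (-1/15/(-2) + 25457) + (1/8)*81 = (-1/15*(-1/2) + 25457) + 81/8 = (1/30 + 25457) + 81/8 = 763711/30 + 81/8 = 3056059/120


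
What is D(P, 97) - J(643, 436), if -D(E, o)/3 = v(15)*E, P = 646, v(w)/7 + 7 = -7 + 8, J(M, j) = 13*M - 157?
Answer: 73194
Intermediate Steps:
J(M, j) = -157 + 13*M
v(w) = -42 (v(w) = -49 + 7*(-7 + 8) = -49 + 7*1 = -49 + 7 = -42)
D(E, o) = 126*E (D(E, o) = -(-126)*E = 126*E)
D(P, 97) - J(643, 436) = 126*646 - (-157 + 13*643) = 81396 - (-157 + 8359) = 81396 - 1*8202 = 81396 - 8202 = 73194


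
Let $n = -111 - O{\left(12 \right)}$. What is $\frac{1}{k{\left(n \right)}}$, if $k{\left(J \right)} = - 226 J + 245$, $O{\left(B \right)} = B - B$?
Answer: $\frac{1}{25331} \approx 3.9477 \cdot 10^{-5}$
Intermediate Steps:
$O{\left(B \right)} = 0$
$n = -111$ ($n = -111 - 0 = -111 + 0 = -111$)
$k{\left(J \right)} = 245 - 226 J$
$\frac{1}{k{\left(n \right)}} = \frac{1}{245 - -25086} = \frac{1}{245 + 25086} = \frac{1}{25331}$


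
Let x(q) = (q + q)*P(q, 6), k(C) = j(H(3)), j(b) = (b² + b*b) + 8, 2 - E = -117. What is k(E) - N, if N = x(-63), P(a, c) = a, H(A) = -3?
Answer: -7912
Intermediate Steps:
E = 119 (E = 2 - 1*(-117) = 2 + 117 = 119)
j(b) = 8 + 2*b² (j(b) = (b² + b²) + 8 = 2*b² + 8 = 8 + 2*b²)
k(C) = 26 (k(C) = 8 + 2*(-3)² = 8 + 2*9 = 8 + 18 = 26)
x(q) = 2*q² (x(q) = (q + q)*q = (2*q)*q = 2*q²)
N = 7938 (N = 2*(-63)² = 2*3969 = 7938)
k(E) - N = 26 - 1*7938 = 26 - 7938 = -7912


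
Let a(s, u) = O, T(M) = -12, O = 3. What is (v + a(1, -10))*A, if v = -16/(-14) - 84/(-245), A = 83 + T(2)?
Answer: 11147/35 ≈ 318.49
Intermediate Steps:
A = 71 (A = 83 - 12 = 71)
a(s, u) = 3
v = 52/35 (v = -16*(-1/14) - 84*(-1/245) = 8/7 + 12/35 = 52/35 ≈ 1.4857)
(v + a(1, -10))*A = (52/35 + 3)*71 = (157/35)*71 = 11147/35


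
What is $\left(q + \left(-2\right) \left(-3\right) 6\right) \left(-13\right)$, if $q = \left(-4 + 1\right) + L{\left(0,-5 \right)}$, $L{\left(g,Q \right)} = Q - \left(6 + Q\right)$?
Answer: $-351$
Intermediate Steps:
$L{\left(g,Q \right)} = -6$ ($L{\left(g,Q \right)} = Q - \left(6 + Q\right) = -6$)
$q = -9$ ($q = \left(-4 + 1\right) - 6 = -3 - 6 = -9$)
$\left(q + \left(-2\right) \left(-3\right) 6\right) \left(-13\right) = \left(-9 + \left(-2\right) \left(-3\right) 6\right) \left(-13\right) = \left(-9 + 6 \cdot 6\right) \left(-13\right) = \left(-9 + 36\right) \left(-13\right) = 27 \left(-13\right) = -351$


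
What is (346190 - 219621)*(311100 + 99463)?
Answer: 51964548347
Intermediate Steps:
(346190 - 219621)*(311100 + 99463) = 126569*410563 = 51964548347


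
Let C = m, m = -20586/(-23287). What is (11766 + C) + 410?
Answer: 3884426/319 ≈ 12177.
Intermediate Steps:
m = 282/319 (m = -20586*(-1/23287) = 282/319 ≈ 0.88401)
C = 282/319 ≈ 0.88401
(11766 + C) + 410 = (11766 + 282/319) + 410 = 3753636/319 + 410 = 3884426/319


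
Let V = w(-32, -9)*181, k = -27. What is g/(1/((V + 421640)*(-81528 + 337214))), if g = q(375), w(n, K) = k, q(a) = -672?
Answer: -71606913878976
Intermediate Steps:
w(n, K) = -27
g = -672
V = -4887 (V = -27*181 = -4887)
g/(1/((V + 421640)*(-81528 + 337214))) = -672*(-4887 + 421640)*(-81528 + 337214) = -672*416753*255686 = -672/(1/106557907558) = -672/1/106557907558 = -672*106557907558 = -71606913878976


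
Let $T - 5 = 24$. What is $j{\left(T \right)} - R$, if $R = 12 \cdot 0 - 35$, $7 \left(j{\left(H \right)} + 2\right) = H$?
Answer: $\frac{260}{7} \approx 37.143$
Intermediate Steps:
$T = 29$ ($T = 5 + 24 = 29$)
$j{\left(H \right)} = -2 + \frac{H}{7}$
$R = -35$ ($R = 0 - 35 = -35$)
$j{\left(T \right)} - R = \left(-2 + \frac{1}{7} \cdot 29\right) - -35 = \left(-2 + \frac{29}{7}\right) + 35 = \frac{15}{7} + 35 = \frac{260}{7}$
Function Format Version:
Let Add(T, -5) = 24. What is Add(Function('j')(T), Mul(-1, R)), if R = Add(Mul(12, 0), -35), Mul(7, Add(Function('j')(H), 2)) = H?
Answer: Rational(260, 7) ≈ 37.143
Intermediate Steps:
T = 29 (T = Add(5, 24) = 29)
Function('j')(H) = Add(-2, Mul(Rational(1, 7), H))
R = -35 (R = Add(0, -35) = -35)
Add(Function('j')(T), Mul(-1, R)) = Add(Add(-2, Mul(Rational(1, 7), 29)), Mul(-1, -35)) = Add(Add(-2, Rational(29, 7)), 35) = Add(Rational(15, 7), 35) = Rational(260, 7)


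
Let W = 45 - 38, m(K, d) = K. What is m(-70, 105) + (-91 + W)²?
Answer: 6986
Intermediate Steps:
W = 7
m(-70, 105) + (-91 + W)² = -70 + (-91 + 7)² = -70 + (-84)² = -70 + 7056 = 6986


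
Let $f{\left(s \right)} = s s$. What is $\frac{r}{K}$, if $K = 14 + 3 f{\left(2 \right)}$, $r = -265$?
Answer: $- \frac{265}{26} \approx -10.192$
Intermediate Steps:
$f{\left(s \right)} = s^{2}$
$K = 26$ ($K = 14 + 3 \cdot 2^{2} = 14 + 3 \cdot 4 = 14 + 12 = 26$)
$\frac{r}{K} = - \frac{265}{26}$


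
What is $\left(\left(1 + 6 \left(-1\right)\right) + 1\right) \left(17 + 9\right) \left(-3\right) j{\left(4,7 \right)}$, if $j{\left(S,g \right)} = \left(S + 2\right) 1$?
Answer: $1872$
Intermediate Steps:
$j{\left(S,g \right)} = 2 + S$ ($j{\left(S,g \right)} = \left(2 + S\right) 1 = 2 + S$)
$\left(\left(1 + 6 \left(-1\right)\right) + 1\right) \left(17 + 9\right) \left(-3\right) j{\left(4,7 \right)} = \left(\left(1 + 6 \left(-1\right)\right) + 1\right) \left(17 + 9\right) \left(-3\right) \left(2 + 4\right) = \left(\left(1 - 6\right) + 1\right) 26 \left(-3\right) 6 = \left(-5 + 1\right) 26 \left(-3\right) 6 = \left(-4\right) 26 \left(-3\right) 6 = \left(-104\right) \left(-3\right) 6 = 312 \cdot 6 = 1872$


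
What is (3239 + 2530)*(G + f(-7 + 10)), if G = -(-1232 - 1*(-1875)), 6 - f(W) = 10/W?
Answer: -3694083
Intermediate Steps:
f(W) = 6 - 10/W
G = -643 (G = -(-1232 + 1875) = -1*643 = -643)
(3239 + 2530)*(G + f(-7 + 10)) = (3239 + 2530)*(-643 + (6 - 10/(-7 + 10))) = 5769*(-643 + (6 - 10/3)) = 5769*(-643 + 8/3) = 5769*(-1921/3) = -3694083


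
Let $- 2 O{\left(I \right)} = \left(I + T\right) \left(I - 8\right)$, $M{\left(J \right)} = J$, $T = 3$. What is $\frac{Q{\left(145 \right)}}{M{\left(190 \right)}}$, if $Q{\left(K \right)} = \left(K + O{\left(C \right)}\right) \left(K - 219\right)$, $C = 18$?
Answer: $- \frac{296}{19} \approx -15.579$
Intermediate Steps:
$O{\left(I \right)} = - \frac{\left(-8 + I\right) \left(3 + I\right)}{2}$ ($O{\left(I \right)} = - \frac{\left(I + 3\right) \left(I - 8\right)}{2} = - \frac{\left(3 + I\right) \left(-8 + I\right)}{2} = - \frac{\left(-8 + I\right) \left(3 + I\right)}{2}$)
$Q{\left(K \right)} = \left(-219 + K\right) \left(-105 + K\right)$ ($Q{\left(K \right)} = \left(K + \left(12 - \frac{18^{2}}{2} + \frac{5}{2} \cdot 18\right)\right) \left(K - 219\right) = \left(K + \left(12 - 162 + 45\right)\right) \left(-219 + K\right) = \left(K - 105\right) \left(-219 + K\right) = \left(-105 + K\right) \left(-219 + K\right) = \left(-219 + K\right) \left(-105 + K\right)$)
$\frac{Q{\left(145 \right)}}{M{\left(190 \right)}} = \frac{22995 + 145^{2} - 46980}{190} = \left(22995 + 21025 - 46980\right) \frac{1}{190} = \left(-2960\right) \frac{1}{190} = - \frac{296}{19}$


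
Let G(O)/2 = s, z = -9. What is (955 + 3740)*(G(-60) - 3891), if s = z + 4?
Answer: -18315195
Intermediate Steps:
s = -5 (s = -9 + 4 = -5)
G(O) = -10 (G(O) = 2*(-5) = -10)
(955 + 3740)*(G(-60) - 3891) = (955 + 3740)*(-10 - 3891) = 4695*(-3901) = -18315195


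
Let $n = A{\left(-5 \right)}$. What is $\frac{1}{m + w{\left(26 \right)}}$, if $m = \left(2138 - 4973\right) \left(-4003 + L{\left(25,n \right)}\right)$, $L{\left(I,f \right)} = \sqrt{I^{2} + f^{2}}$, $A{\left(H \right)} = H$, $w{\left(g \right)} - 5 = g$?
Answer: $\frac{5674268}{64392022573523} + \frac{14175 \sqrt{26}}{128784045147046} \approx 8.8682 \cdot 10^{-8}$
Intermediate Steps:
$w{\left(g \right)} = 5 + g$
$n = -5$
$m = 11348505 - 14175 \sqrt{26}$ ($m = \left(2138 - 4973\right) \left(-4003 + \sqrt{25^{2} + \left(-5\right)^{2}}\right) = - 2835 \left(-4003 + \sqrt{625 + 25}\right) = - 2835 \left(-4003 + \sqrt{650}\right) = - 2835 \left(-4003 + 5 \sqrt{26}\right) = 11348505 - 14175 \sqrt{26} \approx 1.1276 \cdot 10^{7}$)
$\frac{1}{m + w{\left(26 \right)}} = \frac{1}{\left(11348505 - 14175 \sqrt{26}\right) + \left(5 + 26\right)} = \frac{1}{\left(11348505 - 14175 \sqrt{26}\right) + 31} = \frac{1}{11348536 - 14175 \sqrt{26}}$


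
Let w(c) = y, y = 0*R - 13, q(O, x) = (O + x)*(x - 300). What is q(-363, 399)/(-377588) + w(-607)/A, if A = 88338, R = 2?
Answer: -79936319/8338842186 ≈ -0.0095860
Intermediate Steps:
q(O, x) = (-300 + x)*(O + x) (q(O, x) = (O + x)*(-300 + x) = (-300 + x)*(O + x))
y = -13 (y = 0*2 - 13 = 0 - 13 = -13)
w(c) = -13
q(-363, 399)/(-377588) + w(-607)/A = (399² - 300*(-363) - 300*399 - 363*399)/(-377588) - 13/88338 = (159201 + 108900 - 119700 - 144837)*(-1/377588) - 13*1/88338 = 3564*(-1/377588) - 13/88338 = -891/94397 - 13/88338 = -79936319/8338842186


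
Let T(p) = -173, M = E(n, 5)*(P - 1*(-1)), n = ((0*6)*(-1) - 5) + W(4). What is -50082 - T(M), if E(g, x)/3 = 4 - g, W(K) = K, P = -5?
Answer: -49909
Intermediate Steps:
n = -1 (n = ((0*6)*(-1) - 5) + 4 = (0*(-1) - 5) + 4 = (0 - 5) + 4 = -5 + 4 = -1)
E(g, x) = 12 - 3*g (E(g, x) = 3*(4 - g) = 12 - 3*g)
M = -60 (M = (12 - 3*(-1))*(-5 - 1*(-1)) = (12 + 3)*(-5 + 1) = 15*(-4) = -60)
-50082 - T(M) = -50082 - 1*(-173) = -50082 + 173 = -49909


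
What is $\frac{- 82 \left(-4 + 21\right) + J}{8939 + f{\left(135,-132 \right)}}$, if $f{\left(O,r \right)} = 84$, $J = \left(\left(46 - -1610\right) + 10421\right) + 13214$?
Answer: $\frac{23897}{9023} \approx 2.6485$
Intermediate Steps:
$J = 25291$ ($J = \left(\left(46 + 1610\right) + 10421\right) + 13214 = \left(1656 + 10421\right) + 13214 = 12077 + 13214 = 25291$)
$\frac{- 82 \left(-4 + 21\right) + J}{8939 + f{\left(135,-132 \right)}} = \frac{- 82 \left(-4 + 21\right) + 25291}{8939 + 84} = \frac{\left(-82\right) 17 + 25291}{9023} = \left(-1394 + 25291\right) \frac{1}{9023} = 23897 \cdot \frac{1}{9023} = \frac{23897}{9023}$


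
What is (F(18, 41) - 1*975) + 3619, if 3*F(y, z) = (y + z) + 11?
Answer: 8002/3 ≈ 2667.3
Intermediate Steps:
F(y, z) = 11/3 + y/3 + z/3 (F(y, z) = ((y + z) + 11)/3 = (11 + y + z)/3 = 11/3 + y/3 + z/3)
(F(18, 41) - 1*975) + 3619 = ((11/3 + (⅓)*18 + (⅓)*41) - 1*975) + 3619 = ((11/3 + 6 + 41/3) - 975) + 3619 = (70/3 - 975) + 3619 = -2855/3 + 3619 = 8002/3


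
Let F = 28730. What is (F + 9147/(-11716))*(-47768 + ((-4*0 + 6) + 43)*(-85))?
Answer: -17480208083289/11716 ≈ -1.4920e+9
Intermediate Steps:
(F + 9147/(-11716))*(-47768 + ((-4*0 + 6) + 43)*(-85)) = (28730 + 9147/(-11716))*(-47768 + ((-4*0 + 6) + 43)*(-85)) = (28730 + 9147*(-1/11716))*(-47768 + ((0 + 6) + 43)*(-85)) = (28730 - 9147/11716)*(-47768 + (6 + 43)*(-85)) = 336591533*(-47768 + 49*(-85))/11716 = 336591533*(-47768 - 4165)/11716 = (336591533/11716)*(-51933) = -17480208083289/11716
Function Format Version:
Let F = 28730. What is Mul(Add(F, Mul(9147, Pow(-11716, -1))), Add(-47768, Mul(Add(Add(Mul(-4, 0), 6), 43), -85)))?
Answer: Rational(-17480208083289, 11716) ≈ -1.4920e+9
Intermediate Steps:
Mul(Add(F, Mul(9147, Pow(-11716, -1))), Add(-47768, Mul(Add(Add(Mul(-4, 0), 6), 43), -85))) = Mul(Add(28730, Mul(9147, Pow(-11716, -1))), Add(-47768, Mul(Add(Add(Mul(-4, 0), 6), 43), -85))) = Mul(Add(28730, Mul(9147, Rational(-1, 11716))), Add(-47768, Mul(Add(Add(0, 6), 43), -85))) = Mul(Add(28730, Rational(-9147, 11716)), Add(-47768, Mul(Add(6, 43), -85))) = Mul(Rational(336591533, 11716), Add(-47768, Mul(49, -85))) = Mul(Rational(336591533, 11716), Add(-47768, -4165)) = Mul(Rational(336591533, 11716), -51933) = Rational(-17480208083289, 11716)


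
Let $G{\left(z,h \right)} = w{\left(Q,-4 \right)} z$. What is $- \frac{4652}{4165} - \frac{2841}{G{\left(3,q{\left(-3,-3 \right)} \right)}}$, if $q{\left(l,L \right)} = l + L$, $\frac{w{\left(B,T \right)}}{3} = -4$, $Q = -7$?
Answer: $\frac{3888431}{49980} \approx 77.8$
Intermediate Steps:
$w{\left(B,T \right)} = -12$ ($w{\left(B,T \right)} = 3 \left(-4\right) = -12$)
$q{\left(l,L \right)} = L + l$
$G{\left(z,h \right)} = - 12 z$
$- \frac{4652}{4165} - \frac{2841}{G{\left(3,q{\left(-3,-3 \right)} \right)}} = - \frac{4652}{4165} - \frac{2841}{\left(-12\right) 3} = \left(-4652\right) \frac{1}{4165} - \frac{2841}{-36} = - \frac{4652}{4165} - - \frac{947}{12} = - \frac{4652}{4165} + \frac{947}{12} = \frac{3888431}{49980}$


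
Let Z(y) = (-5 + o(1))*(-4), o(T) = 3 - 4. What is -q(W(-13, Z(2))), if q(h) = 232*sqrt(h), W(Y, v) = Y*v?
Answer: -464*I*sqrt(78) ≈ -4097.9*I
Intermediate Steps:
o(T) = -1
Z(y) = 24 (Z(y) = (-5 - 1)*(-4) = -6*(-4) = 24)
-q(W(-13, Z(2))) = -232*sqrt(-13*24) = -232*sqrt(-312) = -232*2*I*sqrt(78) = -464*I*sqrt(78)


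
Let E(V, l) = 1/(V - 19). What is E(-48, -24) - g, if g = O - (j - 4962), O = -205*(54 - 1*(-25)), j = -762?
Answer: 701556/67 ≈ 10471.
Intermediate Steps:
E(V, l) = 1/(-19 + V)
O = -16195 (O = -205*(54 + 25) = -205*79 = -16195)
g = -10471 (g = -16195 - (-762 - 4962) = -16195 - 1*(-5724) = -16195 + 5724 = -10471)
E(-48, -24) - g = 1/(-19 - 48) - 1*(-10471) = 1/(-67) + 10471 = -1/67 + 10471 = 701556/67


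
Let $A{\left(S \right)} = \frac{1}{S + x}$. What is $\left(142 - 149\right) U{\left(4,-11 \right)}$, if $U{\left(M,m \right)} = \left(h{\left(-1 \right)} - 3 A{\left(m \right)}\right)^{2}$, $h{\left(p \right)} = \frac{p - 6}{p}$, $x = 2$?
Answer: $- \frac{3388}{9} \approx -376.44$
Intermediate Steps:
$h{\left(p \right)} = \frac{-6 + p}{p}$ ($h{\left(p \right)} = \frac{p - 6}{p} = \frac{-6 + p}{p}$)
$A{\left(S \right)} = \frac{1}{2 + S}$ ($A{\left(S \right)} = \frac{1}{S + 2} = \frac{1}{2 + S}$)
$U{\left(M,m \right)} = \left(7 - \frac{3}{2 + m}\right)^{2}$ ($U{\left(M,m \right)} = \left(\frac{-6 - 1}{-1} - \frac{3}{2 + m}\right)^{2} = \left(\left(-1\right) \left(-7\right) - \frac{3}{2 + m}\right)^{2} = \left(7 - \frac{3}{2 + m}\right)^{2}$)
$\left(142 - 149\right) U{\left(4,-11 \right)} = \left(142 - 149\right) \frac{\left(11 + 7 \left(-11\right)\right)^{2}}{\left(2 - 11\right)^{2}} = - 7 \frac{\left(11 - 77\right)^{2}}{81} = - 7 \frac{\left(-66\right)^{2}}{81} = - 7 \cdot \frac{1}{81} \cdot 4356 = \left(-7\right) \frac{484}{9} = - \frac{3388}{9}$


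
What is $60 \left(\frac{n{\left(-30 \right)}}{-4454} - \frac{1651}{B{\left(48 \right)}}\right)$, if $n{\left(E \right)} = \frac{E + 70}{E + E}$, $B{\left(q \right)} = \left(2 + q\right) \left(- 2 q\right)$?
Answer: $\frac{3678377}{178160} \approx 20.646$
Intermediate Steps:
$B{\left(q \right)} = - 2 q \left(2 + q\right)$
$n{\left(E \right)} = \frac{70 + E}{2 E}$
$60 \left(\frac{n{\left(-30 \right)}}{-4454} - \frac{1651}{B{\left(48 \right)}}\right) = 60 \left(\frac{\frac{1}{2} \frac{1}{-30} \left(70 - 30\right)}{-4454} - \frac{1651}{\left(-2\right) 48 \left(2 + 48\right)}\right) = 60 \left(\frac{1}{2} \left(- \frac{1}{30}\right) 40 \left(- \frac{1}{4454}\right) - \frac{1651}{\left(-2\right) 48 \cdot 50}\right) = 60 \left(\left(- \frac{2}{3}\right) \left(- \frac{1}{4454}\right) - \frac{1651}{-4800}\right) = 60 \left(\frac{1}{6681} - - \frac{1651}{4800}\right) = 60 \left(\frac{1}{6681} + \frac{1651}{4800}\right) = 60 \cdot \frac{3678377}{10689600} = \frac{3678377}{178160}$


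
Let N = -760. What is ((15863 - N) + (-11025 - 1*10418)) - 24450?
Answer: -29270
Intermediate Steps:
((15863 - N) + (-11025 - 1*10418)) - 24450 = ((15863 - 1*(-760)) + (-11025 - 1*10418)) - 24450 = ((15863 + 760) + (-11025 - 10418)) - 24450 = (16623 - 21443) - 24450 = -4820 - 24450 = -29270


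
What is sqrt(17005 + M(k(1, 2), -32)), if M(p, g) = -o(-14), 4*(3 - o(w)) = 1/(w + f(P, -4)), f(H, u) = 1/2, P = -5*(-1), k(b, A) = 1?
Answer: sqrt(5508642)/18 ≈ 130.39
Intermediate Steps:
P = 5
f(H, u) = 1/2
o(w) = 3 - 1/(4*(1/2 + w)) (o(w) = 3 - 1/(4*(w + 1/2)) = 3 - 1/(4*(1/2 + w)))
M(p, g) = -163/54 (M(p, g) = -(5 + 12*(-14))/(2*(1 + 2*(-14))) = -(5 - 168)/(2*(1 - 28)) = -(-163)/(2*(-27)) = -(-1)*(-163)/(2*27) = -1*163/54 = -163/54)
sqrt(17005 + M(k(1, 2), -32)) = sqrt(17005 - 163/54) = sqrt(918107/54) = sqrt(5508642)/18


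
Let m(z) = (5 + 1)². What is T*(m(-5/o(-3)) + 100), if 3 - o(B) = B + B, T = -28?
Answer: -3808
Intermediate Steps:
o(B) = 3 - 2*B (o(B) = 3 - (B + B) = 3 - 2*B)
m(z) = 36 (m(z) = 6² = 36)
T*(m(-5/o(-3)) + 100) = -28*(36 + 100) = -28*136 = -3808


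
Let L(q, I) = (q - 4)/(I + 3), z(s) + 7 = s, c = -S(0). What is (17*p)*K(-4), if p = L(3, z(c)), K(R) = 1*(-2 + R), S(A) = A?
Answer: -51/2 ≈ -25.500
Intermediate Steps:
c = 0 (c = -1*0 = 0)
K(R) = -2 + R
z(s) = -7 + s
L(q, I) = (-4 + q)/(3 + I)
p = 1/4 (p = (-4 + 3)/(3 + (-7 + 0)) = -1/(3 - 7) = -1/(-4) = -1/4*(-1) = 1/4 ≈ 0.25000)
(17*p)*K(-4) = (17*(1/4))*(-2 - 4) = (17/4)*(-6) = -51/2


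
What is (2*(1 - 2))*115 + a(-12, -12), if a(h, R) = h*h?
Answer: -86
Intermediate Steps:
a(h, R) = h²
(2*(1 - 2))*115 + a(-12, -12) = (2*(1 - 2))*115 + (-12)² = (2*(-1))*115 + 144 = -2*115 + 144 = -230 + 144 = -86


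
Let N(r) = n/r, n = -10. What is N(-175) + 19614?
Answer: 686492/35 ≈ 19614.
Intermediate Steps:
N(r) = -10/r
N(-175) + 19614 = -10/(-175) + 19614 = -10*(-1/175) + 19614 = 2/35 + 19614 = 686492/35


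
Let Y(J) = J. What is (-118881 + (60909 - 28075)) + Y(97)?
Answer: -85950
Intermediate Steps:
(-118881 + (60909 - 28075)) + Y(97) = (-118881 + (60909 - 28075)) + 97 = (-118881 + 32834) + 97 = -86047 + 97 = -85950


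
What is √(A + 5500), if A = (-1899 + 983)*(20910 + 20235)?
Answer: 2*I*√9420830 ≈ 6138.7*I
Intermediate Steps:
A = -37688820 (A = -916*41145 = -37688820)
√(A + 5500) = √(-37688820 + 5500) = √(-37683320) = 2*I*√9420830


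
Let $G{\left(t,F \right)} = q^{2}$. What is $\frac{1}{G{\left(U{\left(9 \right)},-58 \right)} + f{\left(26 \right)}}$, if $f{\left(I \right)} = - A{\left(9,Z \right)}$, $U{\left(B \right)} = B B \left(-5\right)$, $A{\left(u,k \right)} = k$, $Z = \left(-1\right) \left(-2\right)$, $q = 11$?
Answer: $\frac{1}{119} \approx 0.0084034$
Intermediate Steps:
$Z = 2$
$U{\left(B \right)} = - 5 B^{2}$ ($U{\left(B \right)} = B^{2} \left(-5\right) = - 5 B^{2}$)
$f{\left(I \right)} = -2$ ($f{\left(I \right)} = \left(-1\right) 2 = -2$)
$G{\left(t,F \right)} = 121$ ($G{\left(t,F \right)} = 11^{2} = 121$)
$\frac{1}{G{\left(U{\left(9 \right)},-58 \right)} + f{\left(26 \right)}} = \frac{1}{121 - 2} = \frac{1}{119}$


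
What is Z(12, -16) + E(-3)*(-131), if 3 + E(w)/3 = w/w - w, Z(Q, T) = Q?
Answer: -381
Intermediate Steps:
E(w) = -6 - 3*w (E(w) = -9 + 3*(w/w - w) = -9 + 3*(1 - w) = -9 + (3 - 3*w) = -6 - 3*w)
Z(12, -16) + E(-3)*(-131) = 12 + (-6 - 3*(-3))*(-131) = 12 + (-6 + 9)*(-131) = 12 + 3*(-131) = 12 - 393 = -381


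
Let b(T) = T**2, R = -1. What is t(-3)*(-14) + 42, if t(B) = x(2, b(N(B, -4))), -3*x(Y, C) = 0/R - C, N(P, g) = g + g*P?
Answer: -770/3 ≈ -256.67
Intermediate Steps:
N(P, g) = g + P*g
x(Y, C) = C/3 (x(Y, C) = -(0/(-1) - C)/3 = -(0*(-1) - C)/3 = -(0 - C)/3 = -(-1)*C/3 = C/3)
t(B) = (-4 - 4*B)**2/3 (t(B) = (-4*(1 + B))**2/3 = (-4 - 4*B)**2/3)
t(-3)*(-14) + 42 = (16*(1 - 3)**2/3)*(-14) + 42 = ((16/3)*(-2)**2)*(-14) + 42 = ((16/3)*4)*(-14) + 42 = (64/3)*(-14) + 42 = -896/3 + 42 = -770/3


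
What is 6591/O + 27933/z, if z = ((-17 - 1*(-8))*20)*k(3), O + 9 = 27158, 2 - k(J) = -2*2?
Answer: -250411579/9773640 ≈ -25.621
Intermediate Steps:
k(J) = 6 (k(J) = 2 - (-2)*2 = 2 - 1*(-4) = 2 + 4 = 6)
O = 27149 (O = -9 + 27158 = 27149)
z = -1080 (z = ((-17 - 1*(-8))*20)*6 = ((-17 + 8)*20)*6 = -9*20*6 = -180*6 = -1080)
6591/O + 27933/z = 6591/27149 + 27933/(-1080) = 6591*(1/27149) + 27933*(-1/1080) = 6591/27149 - 9311/360 = -250411579/9773640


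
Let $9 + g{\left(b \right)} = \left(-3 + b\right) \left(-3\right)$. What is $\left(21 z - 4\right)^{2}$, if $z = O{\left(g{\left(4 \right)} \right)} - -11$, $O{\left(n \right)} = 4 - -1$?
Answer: $110224$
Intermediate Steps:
$g{\left(b \right)} = - 3 b$ ($g{\left(b \right)} = -9 + \left(-3 + b\right) \left(-3\right) = -9 - \left(-9 + 3 b\right) = - 3 b$)
$O{\left(n \right)} = 5$ ($O{\left(n \right)} = 4 + 1 = 5$)
$z = 16$ ($z = 5 - -11 = 5 + 11 = 16$)
$\left(21 z - 4\right)^{2} = \left(21 \cdot 16 - 4\right)^{2} = \left(336 - 4\right)^{2} = 332^{2} = 110224$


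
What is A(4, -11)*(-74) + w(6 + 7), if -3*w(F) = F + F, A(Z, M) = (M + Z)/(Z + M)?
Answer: -248/3 ≈ -82.667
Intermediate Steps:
A(Z, M) = 1 (A(Z, M) = (M + Z)/(M + Z) = 1)
w(F) = -2*F/3 (w(F) = -(F + F)/3 = -2*F/3)
A(4, -11)*(-74) + w(6 + 7) = 1*(-74) - 2*(6 + 7)/3 = -74 - 2/3*13 = -74 - 26/3 = -248/3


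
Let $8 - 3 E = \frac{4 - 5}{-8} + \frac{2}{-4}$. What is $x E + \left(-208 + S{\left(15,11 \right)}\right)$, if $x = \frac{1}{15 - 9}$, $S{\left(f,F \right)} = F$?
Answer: $- \frac{28301}{144} \approx -196.53$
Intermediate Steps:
$x = \frac{1}{6} \approx 0.16667$
$E = \frac{67}{24}$ ($E = \frac{8}{3} - \frac{\frac{4 - 5}{-8} + \frac{2}{-4}}{3} = \frac{8}{3} - \frac{\left(-1\right) \left(- \frac{1}{8}\right) + 2 \left(- \frac{1}{4}\right)}{3} = \frac{8}{3} - \frac{\frac{1}{8} - \frac{1}{2}}{3} = \frac{8}{3} - - \frac{1}{8} = \frac{8}{3} + \frac{1}{8} = \frac{67}{24} \approx 2.7917$)
$x E + \left(-208 + S{\left(15,11 \right)}\right) = \frac{1}{6} \cdot \frac{67}{24} + \left(-208 + 11\right) = \frac{67}{144} - 197 = - \frac{28301}{144}$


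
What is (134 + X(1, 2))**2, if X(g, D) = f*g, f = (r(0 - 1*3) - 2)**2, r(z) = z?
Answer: 25281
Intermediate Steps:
f = 25 (f = ((0 - 1*3) - 2)**2 = ((0 - 3) - 2)**2 = (-3 - 2)**2 = (-5)**2 = 25)
X(g, D) = 25*g
(134 + X(1, 2))**2 = (134 + 25*1)**2 = (134 + 25)**2 = 159**2 = 25281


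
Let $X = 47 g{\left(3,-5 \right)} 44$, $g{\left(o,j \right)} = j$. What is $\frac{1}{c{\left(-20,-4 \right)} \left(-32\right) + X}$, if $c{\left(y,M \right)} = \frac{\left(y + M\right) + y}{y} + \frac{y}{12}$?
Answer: $- \frac{15}{155356} \approx -9.6552 \cdot 10^{-5}$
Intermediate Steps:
$c{\left(y,M \right)} = \frac{y}{12} + \frac{M + 2 y}{y}$ ($c{\left(y,M \right)} = \frac{\left(M + y\right) + y}{y} + y \frac{1}{12} = \frac{M + 2 y}{y} + \frac{y}{12} = \frac{y}{12} + \frac{M + 2 y}{y}$)
$X = -10340$ ($X = 47 \left(-5\right) 44 = \left(-235\right) 44 = -10340$)
$\frac{1}{c{\left(-20,-4 \right)} \left(-32\right) + X} = \frac{1}{\left(2 + \frac{1}{12} \left(-20\right) - \frac{4}{-20}\right) \left(-32\right) - 10340} = \frac{1}{\left(2 - \frac{5}{3} - - \frac{1}{5}\right) \left(-32\right) - 10340} = \frac{1}{\left(2 - \frac{5}{3} + \frac{1}{5}\right) \left(-32\right) - 10340} = \frac{1}{\frac{8}{15} \left(-32\right) - 10340} = \frac{1}{- \frac{256}{15} - 10340} = \frac{1}{- \frac{155356}{15}} = - \frac{15}{155356}$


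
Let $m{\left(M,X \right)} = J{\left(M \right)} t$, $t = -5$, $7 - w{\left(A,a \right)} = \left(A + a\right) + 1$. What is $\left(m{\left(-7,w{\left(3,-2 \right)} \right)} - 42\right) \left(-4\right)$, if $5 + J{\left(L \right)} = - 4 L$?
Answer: $628$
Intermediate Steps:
$w{\left(A,a \right)} = 6 - A - a$ ($w{\left(A,a \right)} = 7 - \left(\left(A + a\right) + 1\right) = 7 - \left(1 + A + a\right) = 6 - A - a$)
$J{\left(L \right)} = -5 - 4 L$
$m{\left(M,X \right)} = 25 + 20 M$ ($m{\left(M,X \right)} = \left(-5 - 4 M\right) \left(-5\right) = 25 + 20 M$)
$\left(m{\left(-7,w{\left(3,-2 \right)} \right)} - 42\right) \left(-4\right) = \left(\left(25 + 20 \left(-7\right)\right) - 42\right) \left(-4\right) = \left(\left(25 - 140\right) + \left(-75 + 33\right)\right) \left(-4\right) = \left(-115 - 42\right) \left(-4\right) = \left(-157\right) \left(-4\right) = 628$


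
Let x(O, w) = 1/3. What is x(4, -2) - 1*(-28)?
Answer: 85/3 ≈ 28.333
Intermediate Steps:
x(O, w) = ⅓
x(4, -2) - 1*(-28) = ⅓ - 1*(-28) = ⅓ + 28 = 85/3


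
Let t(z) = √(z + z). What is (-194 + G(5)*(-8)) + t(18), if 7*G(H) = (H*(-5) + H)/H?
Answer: -1284/7 ≈ -183.43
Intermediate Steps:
G(H) = -4/7 (G(H) = ((H*(-5) + H)/H)/7 = ((-5*H + H)/H)/7 = ((-4*H)/H)/7 = (⅐)*(-4) = -4/7)
t(z) = √2*√z (t(z) = √(2*z) = √2*√z)
(-194 + G(5)*(-8)) + t(18) = (-194 - 4/7*(-8)) + √2*√18 = (-194 + 32/7) + √2*(3*√2) = -1326/7 + 6 = -1284/7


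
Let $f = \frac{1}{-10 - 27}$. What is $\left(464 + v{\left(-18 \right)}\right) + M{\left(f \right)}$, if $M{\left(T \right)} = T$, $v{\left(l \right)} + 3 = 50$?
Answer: $\frac{18906}{37} \approx 510.97$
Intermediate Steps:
$v{\left(l \right)} = 47$ ($v{\left(l \right)} = -3 + 50 = 47$)
$f = - \frac{1}{37}$ ($f = \frac{1}{-37} = - \frac{1}{37} \approx -0.027027$)
$\left(464 + v{\left(-18 \right)}\right) + M{\left(f \right)} = \left(464 + 47\right) - \frac{1}{37} = 511 - \frac{1}{37} = \frac{18906}{37}$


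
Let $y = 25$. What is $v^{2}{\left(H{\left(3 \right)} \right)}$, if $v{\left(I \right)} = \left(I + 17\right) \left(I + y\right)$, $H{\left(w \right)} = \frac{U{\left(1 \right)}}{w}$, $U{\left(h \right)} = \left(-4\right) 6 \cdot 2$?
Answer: $81$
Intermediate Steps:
$U{\left(h \right)} = -48$ ($U{\left(h \right)} = \left(-24\right) 2 = -48$)
$H{\left(w \right)} = - \frac{48}{w}$
$v{\left(I \right)} = \left(17 + I\right) \left(25 + I\right)$ ($v{\left(I \right)} = \left(I + 17\right) \left(I + 25\right) = \left(17 + I\right) \left(25 + I\right)$)
$v^{2}{\left(H{\left(3 \right)} \right)} = \left(425 + \left(- \frac{48}{3}\right)^{2} + 42 \left(- \frac{48}{3}\right)\right)^{2} = \left(425 + \left(\left(-48\right) \frac{1}{3}\right)^{2} + 42 \left(\left(-48\right) \frac{1}{3}\right)\right)^{2} = \left(425 + \left(-16\right)^{2} + 42 \left(-16\right)\right)^{2} = \left(425 + 256 - 672\right)^{2} = 9^{2} = 81$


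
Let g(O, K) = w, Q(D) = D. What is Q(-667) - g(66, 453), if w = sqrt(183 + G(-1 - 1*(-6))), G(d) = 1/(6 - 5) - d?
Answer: -667 - sqrt(179) ≈ -680.38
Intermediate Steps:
G(d) = 1 - d (G(d) = 1/1 - d = 1 - d)
w = sqrt(179) (w = sqrt(183 + (1 - (-1 - 1*(-6)))) = sqrt(183 + (1 - (-1 + 6))) = sqrt(183 + (1 - 1*5)) = sqrt(183 + (1 - 5)) = sqrt(183 - 4) = sqrt(179) ≈ 13.379)
g(O, K) = sqrt(179)
Q(-667) - g(66, 453) = -667 - sqrt(179)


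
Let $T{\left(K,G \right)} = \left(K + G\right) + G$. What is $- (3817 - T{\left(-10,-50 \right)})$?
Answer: $-3927$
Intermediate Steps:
$T{\left(K,G \right)} = K + 2 G$ ($T{\left(K,G \right)} = \left(G + K\right) + G = K + 2 G$)
$- (3817 - T{\left(-10,-50 \right)}) = - (3817 - \left(-10 + 2 \left(-50\right)\right)) = - (3817 - \left(-10 - 100\right)) = - (3817 - -110) = - (3817 + 110) = \left(-1\right) 3927 = -3927$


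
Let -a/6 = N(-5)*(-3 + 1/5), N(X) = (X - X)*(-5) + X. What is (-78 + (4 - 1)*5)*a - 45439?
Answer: -40147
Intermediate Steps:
N(X) = X (N(X) = 0*(-5) + X = 0 + X = X)
a = -84 (a = -(-30)*(-3 + 1/5) = -(-30)*(-14)/5 = -6*14 = -84)
(-78 + (4 - 1)*5)*a - 45439 = (-78 + (4 - 1)*5)*(-84) - 45439 = (-78 + 3*5)*(-84) - 45439 = (-78 + 15)*(-84) - 45439 = -63*(-84) - 45439 = 5292 - 45439 = -40147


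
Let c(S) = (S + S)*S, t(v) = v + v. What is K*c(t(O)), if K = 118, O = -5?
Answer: 23600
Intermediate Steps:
t(v) = 2*v
c(S) = 2*S**2 (c(S) = (2*S)*S = 2*S**2)
K*c(t(O)) = 118*(2*(2*(-5))**2) = 118*(2*(-10)**2) = 118*(2*100) = 118*200 = 23600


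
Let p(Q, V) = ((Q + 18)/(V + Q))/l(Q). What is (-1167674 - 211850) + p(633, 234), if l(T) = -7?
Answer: -398682467/289 ≈ -1.3795e+6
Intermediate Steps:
p(Q, V) = -(18 + Q)/(7*(Q + V)) (p(Q, V) = ((Q + 18)/(V + Q))/(-7) = ((18 + Q)/(Q + V))*(-⅐) = -(18 + Q)/(7*(Q + V)))
(-1167674 - 211850) + p(633, 234) = (-1167674 - 211850) + (-18 - 1*633)/(7*(633 + 234)) = -1379524 + (⅐)*(-18 - 633)/867 = -1379524 + (⅐)*(1/867)*(-651) = -1379524 - 31/289 = -398682467/289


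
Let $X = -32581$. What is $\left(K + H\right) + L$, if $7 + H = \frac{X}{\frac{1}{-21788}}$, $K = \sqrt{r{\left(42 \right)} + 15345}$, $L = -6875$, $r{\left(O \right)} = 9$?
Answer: $709867946 + 3 \sqrt{1706} \approx 7.0987 \cdot 10^{8}$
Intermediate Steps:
$K = 3 \sqrt{1706}$ ($K = \sqrt{9 + 15345} = \sqrt{15354} = 3 \sqrt{1706} \approx 123.91$)
$H = 709874821$ ($H = -7 - \frac{32581}{\frac{1}{-21788}} = -7 - \frac{32581}{- \frac{1}{21788}} = -7 - -709874828 = -7 + 709874828 = 709874821$)
$\left(K + H\right) + L = \left(3 \sqrt{1706} + 709874821\right) - 6875 = \left(709874821 + 3 \sqrt{1706}\right) - 6875 = 709867946 + 3 \sqrt{1706}$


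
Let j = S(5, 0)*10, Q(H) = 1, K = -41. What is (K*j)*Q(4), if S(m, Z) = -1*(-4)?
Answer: -1640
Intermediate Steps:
S(m, Z) = 4
j = 40 (j = 4*10 = 40)
(K*j)*Q(4) = -41*40*1 = -1640*1 = -1640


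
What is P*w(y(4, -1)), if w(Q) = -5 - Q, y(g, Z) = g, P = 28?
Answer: -252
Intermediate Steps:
P*w(y(4, -1)) = 28*(-5 - 1*4) = 28*(-5 - 4) = 28*(-9) = -252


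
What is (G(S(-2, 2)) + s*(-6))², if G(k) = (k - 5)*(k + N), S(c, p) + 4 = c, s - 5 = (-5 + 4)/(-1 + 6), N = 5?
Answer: 7921/25 ≈ 316.84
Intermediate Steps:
s = 24/5 (s = 5 + (-5 + 4)/(-1 + 6) = 5 - 1/5 = 5 - 1*⅕ = 5 - ⅕ = 24/5 ≈ 4.8000)
S(c, p) = -4 + c
G(k) = (-5 + k)*(5 + k) (G(k) = (k - 5)*(k + 5) = (-5 + k)*(5 + k))
(G(S(-2, 2)) + s*(-6))² = ((-25 + (-4 - 2)²) + (24/5)*(-6))² = ((-25 + (-6)²) - 144/5)² = ((-25 + 36) - 144/5)² = (11 - 144/5)² = (-89/5)² = 7921/25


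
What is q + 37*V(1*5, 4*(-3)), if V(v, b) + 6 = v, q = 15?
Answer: -22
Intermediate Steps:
V(v, b) = -6 + v
q + 37*V(1*5, 4*(-3)) = 15 + 37*(-6 + 1*5) = 15 + 37*(-6 + 5) = 15 + 37*(-1) = 15 - 37 = -22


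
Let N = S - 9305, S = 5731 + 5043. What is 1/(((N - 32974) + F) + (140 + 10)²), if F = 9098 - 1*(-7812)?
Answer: 1/7905 ≈ 0.00012650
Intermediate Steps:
S = 10774
F = 16910 (F = 9098 + 7812 = 16910)
N = 1469 (N = 10774 - 9305 = 1469)
1/(((N - 32974) + F) + (140 + 10)²) = 1/(((1469 - 32974) + 16910) + (140 + 10)²) = 1/((-31505 + 16910) + 150²) = 1/(-14595 + 22500) = 1/7905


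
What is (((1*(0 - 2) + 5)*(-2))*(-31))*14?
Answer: 2604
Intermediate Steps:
(((1*(0 - 2) + 5)*(-2))*(-31))*14 = (((1*(-2) + 5)*(-2))*(-31))*14 = (((-2 + 5)*(-2))*(-31))*14 = ((3*(-2))*(-31))*14 = -6*(-31)*14 = 186*14 = 2604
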